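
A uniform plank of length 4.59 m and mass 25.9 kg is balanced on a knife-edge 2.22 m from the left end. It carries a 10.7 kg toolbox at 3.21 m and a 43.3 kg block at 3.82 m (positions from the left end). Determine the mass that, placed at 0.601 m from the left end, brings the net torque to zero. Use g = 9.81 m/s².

m ≈ 50.5 kg

Taking torques about the knife-edge (at 2.22 m from the left end):
Beam weight: 25.9 × 9.81 = 254.1 N down at 2.295 m → arm 0.075 m, τ = 254.1 × 0.075 = 19.06 N·m clockwise.
Toolbox: 10.7 × 9.81 = 105 N down at 3.21 m → arm 0.99 m, τ = 105 × 0.99 = 104 N·m clockwise.
Block: 43.3 × 9.81 = 424.8 N down at 3.82 m → arm 1.6 m, τ = 424.8 × 1.6 = 679.7 N·m clockwise.
Net moment of known loads = 802.8 N·m clockwise.
An unknown mass m at 0.601 m has arm 1.619 m; its moment is m·g·1.619 counterclockwise.
Setting net torque to zero: m × 9.81 × 1.619 = 802.8 → m = 802.8 / (9.81 × 1.619) = 50.5 kg.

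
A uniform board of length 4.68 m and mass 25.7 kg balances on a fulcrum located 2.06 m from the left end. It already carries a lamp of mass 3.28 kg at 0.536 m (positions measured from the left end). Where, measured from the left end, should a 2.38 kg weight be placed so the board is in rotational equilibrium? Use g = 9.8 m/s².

Taking torques about the fulcrum (at 2.06 m from the left end):
Beam weight: 25.7 × 9.8 = 251.9 N down at 2.34 m → arm 0.28 m, τ = 251.9 × 0.28 = 70.53 N·m clockwise.
Lamp: 3.28 × 9.8 = 32.14 N down at 0.536 m → arm 1.524 m, τ = 32.14 × 1.524 = 48.98 N·m counterclockwise.
Net moment of existing loads = 21.55 N·m clockwise.
The weight weighs 2.38 × 9.8 = 23.32 N and must supply an equal counterclockwise moment, so its lever arm about the fulcrum is 21.55 / 23.32 = 0.924 m.
That puts it at 2.06 − 0.924 = 1.14 m from the left end.

x ≈ 1.14 m from the left end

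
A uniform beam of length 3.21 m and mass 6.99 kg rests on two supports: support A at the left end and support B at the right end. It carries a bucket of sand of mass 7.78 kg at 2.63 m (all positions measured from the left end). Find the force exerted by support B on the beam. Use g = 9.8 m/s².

R_B ≈ 96.7 N

About support A:
Beam weight: 6.99 × 9.8 = 68.5 N down at 1.605 m → arm 1.605 m, τ = 68.5 × 1.605 = 109.9 N·m clockwise.
Bucket of sand: 7.78 × 9.8 = 76.24 N down at 2.63 m → arm 2.63 m, τ = 76.24 × 2.63 = 200.5 N·m clockwise.
Net load moment about support A = 310.4 N·m clockwise.
Reaction R at support B is upward at 3.21 m, arm 3.21 m → moment R × 3.21 counterclockwise.
For rotational equilibrium, R × 3.21 = 310.4, so R = 96.7 N.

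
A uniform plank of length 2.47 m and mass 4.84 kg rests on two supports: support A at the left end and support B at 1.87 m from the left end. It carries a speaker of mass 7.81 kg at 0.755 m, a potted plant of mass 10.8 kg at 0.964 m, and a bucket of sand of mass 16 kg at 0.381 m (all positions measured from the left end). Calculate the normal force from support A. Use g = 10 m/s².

R_A ≈ 243 N

Taking torques about support B:
Beam weight: 4.84 × 10 = 48.4 N down at 1.235 m → arm 0.635 m, τ = 48.4 × 0.635 = 30.73 N·m counterclockwise.
Speaker: 7.81 × 10 = 78.1 N down at 0.755 m → arm 1.115 m, τ = 78.1 × 1.115 = 87.08 N·m counterclockwise.
Potted plant: 10.8 × 10 = 108 N down at 0.964 m → arm 0.906 m, τ = 108 × 0.906 = 97.85 N·m counterclockwise.
Bucket of sand: 16 × 10 = 160 N down at 0.381 m → arm 1.489 m, τ = 160 × 1.489 = 238.2 N·m counterclockwise.
Net load moment about support B = 453.9 N·m counterclockwise.
Reaction R at support A is upward at 0 m, arm 1.87 m → moment R × 1.87 clockwise.
For rotational equilibrium, R × 1.87 = 453.9, so R = 243 N.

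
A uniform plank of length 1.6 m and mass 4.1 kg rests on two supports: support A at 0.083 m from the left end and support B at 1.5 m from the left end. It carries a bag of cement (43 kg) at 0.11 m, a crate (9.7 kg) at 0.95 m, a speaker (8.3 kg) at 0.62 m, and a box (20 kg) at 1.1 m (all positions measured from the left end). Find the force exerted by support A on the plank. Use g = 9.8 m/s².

R_A ≈ 576 N

Sum moments about support B (its reaction then has zero moment arm).
Beam weight: 4.1 × 9.8 = 40.18 N down at 0.8 m → arm 0.7 m, τ = 40.18 × 0.7 = 28.13 N·m counterclockwise.
Bag of cement: 43 × 9.8 = 421.4 N down at 0.11 m → arm 1.39 m, τ = 421.4 × 1.39 = 585.7 N·m counterclockwise.
Crate: 9.7 × 9.8 = 95.06 N down at 0.95 m → arm 0.55 m, τ = 95.06 × 0.55 = 52.28 N·m counterclockwise.
Speaker: 8.3 × 9.8 = 81.34 N down at 0.62 m → arm 0.88 m, τ = 81.34 × 0.88 = 71.58 N·m counterclockwise.
Box: 20 × 9.8 = 196 N down at 1.1 m → arm 0.4 m, τ = 196 × 0.4 = 78.4 N·m counterclockwise.
Net load moment about support B = 816.1 N·m counterclockwise.
Reaction R at support A is upward at 0.083 m, arm 1.417 m → moment R × 1.417 clockwise.
Setting net torque to zero: R × 1.417 = 816.1 → R = 576 N.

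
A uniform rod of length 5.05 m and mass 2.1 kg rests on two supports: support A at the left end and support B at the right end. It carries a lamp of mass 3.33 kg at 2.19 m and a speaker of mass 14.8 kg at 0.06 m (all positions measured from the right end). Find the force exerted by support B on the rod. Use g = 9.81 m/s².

R_B ≈ 172 N

Sum moments about support A (its reaction then has zero moment arm).
Beam weight: 2.1 × 9.81 = 20.6 N down at 2.525 m → arm 2.525 m, τ = 20.6 × 2.525 = 52.02 N·m clockwise.
Lamp: 3.33 × 9.81 = 32.67 N down at 2.19 m → arm 2.86 m, τ = 32.67 × 2.86 = 93.44 N·m clockwise.
Speaker: 14.8 × 9.81 = 145.2 N down at 0.06 m → arm 4.99 m, τ = 145.2 × 4.99 = 724.5 N·m clockwise.
Net load moment about support A = 870 N·m clockwise.
Reaction R at support B is upward at 0 m, arm 5.05 m → moment R × 5.05 counterclockwise.
Setting net torque to zero: R × 5.05 = 870 → R = 172 N.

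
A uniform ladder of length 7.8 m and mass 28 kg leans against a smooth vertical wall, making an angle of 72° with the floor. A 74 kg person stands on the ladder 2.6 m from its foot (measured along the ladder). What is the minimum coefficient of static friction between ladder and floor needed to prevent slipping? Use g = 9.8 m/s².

μ_min ≈ 0.123

Sum moments about the foot of the ladder (the floor normal and friction both act there and drop out).
Ladder weight 28×9.8 = 274.4 N acts at 3.9 m along the ladder; its horizontal arm is 3.9·cos72° = 1.205 m → τ = 330.7 N·m clockwise.
Person: 74×9.8 = 725.2 N at 2.6 m → arm 0.8034 m → τ = 582.6 N·m clockwise.
Wall normal N acts horizontally at the top; its moment arm is the height L sinθ = 7.8·sin72° = 7.418 m, counterclockwise.
Balancing moments: N × 7.418 = 913.3, giving N = 123.1 N.
ΣFx = 0 ⇒ f = N_wall = 123.1 N. ΣFy = 0 ⇒ N_floor = 999.6 N.
μ_min = f / N_floor = 123.1 / 999.6 = 0.123.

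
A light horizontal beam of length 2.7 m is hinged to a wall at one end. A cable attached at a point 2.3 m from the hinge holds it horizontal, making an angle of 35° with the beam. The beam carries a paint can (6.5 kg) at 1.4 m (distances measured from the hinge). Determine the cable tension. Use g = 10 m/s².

Sum moments about the hinge (the unknown hinge reaction has zero arm there).
Paint can: 6.5 × 10 = 65 N down at 1.4 m → arm 1.4 m, τ = 65 × 1.4 = 91 N·m clockwise.
Total clockwise load moment = 91 N·m.
The cable tension T acts at 2.3 m; only its component perpendicular to the beam, T sinθ, produces torque. sin 35° = 0.5736.
Balancing moments: T × 2.3 × 0.5736 = 91, giving T = 91 / 1.319 = 69 N.

T ≈ 69 N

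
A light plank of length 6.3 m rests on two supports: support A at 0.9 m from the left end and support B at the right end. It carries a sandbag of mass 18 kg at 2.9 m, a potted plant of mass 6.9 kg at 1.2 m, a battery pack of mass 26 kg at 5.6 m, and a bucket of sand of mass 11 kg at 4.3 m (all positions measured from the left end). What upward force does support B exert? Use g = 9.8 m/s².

Take moments about support A.
Sandbag: 18 × 9.8 = 176.4 N down at 2.9 m → arm 2 m, τ = 176.4 × 2 = 352.8 N·m clockwise.
Potted plant: 6.9 × 9.8 = 67.62 N down at 1.2 m → arm 0.3 m, τ = 67.62 × 0.3 = 20.29 N·m clockwise.
Battery pack: 26 × 9.8 = 254.8 N down at 5.6 m → arm 4.7 m, τ = 254.8 × 4.7 = 1198 N·m clockwise.
Bucket of sand: 11 × 9.8 = 107.8 N down at 4.3 m → arm 3.4 m, τ = 107.8 × 3.4 = 366.5 N·m clockwise.
Net load moment about support A = 1938 N·m clockwise.
Reaction R at support B is upward at 6.3 m, arm 5.4 m → moment R × 5.4 counterclockwise.
Setting net torque to zero: R × 5.4 = 1938 → R = 359 N.

R_B ≈ 359 N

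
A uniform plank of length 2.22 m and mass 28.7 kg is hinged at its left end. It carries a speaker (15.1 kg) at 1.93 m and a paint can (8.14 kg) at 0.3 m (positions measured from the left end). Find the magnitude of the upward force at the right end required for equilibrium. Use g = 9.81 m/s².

F ≈ 280 N

Take moments about the left end.
Beam weight: 28.7 × 9.81 = 281.5 N down at 1.11 m → arm 1.11 m, τ = 281.5 × 1.11 = 312.5 N·m clockwise.
Speaker: 15.1 × 9.81 = 148.1 N down at 1.93 m → arm 1.93 m, τ = 148.1 × 1.93 = 285.8 N·m clockwise.
Paint can: 8.14 × 9.81 = 79.85 N down at 0.3 m → arm 0.3 m, τ = 79.85 × 0.3 = 23.95 N·m clockwise.
Net moment of the loads = 622.2 N·m clockwise.
The upward force F acts at the right end, arm 2.22 m, giving F × 2.22 counterclockwise.
Balancing moments: F × 2.22 = 622.2, giving F = 622.2 / 2.22 = 280 N.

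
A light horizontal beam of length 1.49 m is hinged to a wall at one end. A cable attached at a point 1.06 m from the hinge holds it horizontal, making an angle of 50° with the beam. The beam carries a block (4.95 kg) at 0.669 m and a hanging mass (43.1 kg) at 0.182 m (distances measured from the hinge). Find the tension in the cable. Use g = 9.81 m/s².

T ≈ 135 N

Sum moments about the hinge (the unknown hinge reaction has zero arm there).
Block: 4.95 × 9.81 = 48.56 N down at 0.669 m → arm 0.669 m, τ = 48.56 × 0.669 = 32.49 N·m clockwise.
Hanging mass: 43.1 × 9.81 = 422.8 N down at 0.182 m → arm 0.182 m, τ = 422.8 × 0.182 = 76.95 N·m clockwise.
Total clockwise load moment = 109.4 N·m.
The cable tension T acts at 1.06 m; only its component perpendicular to the beam, T sinθ, produces torque. sin 50° = 0.766.
Balancing moments: T × 1.06 × 0.766 = 109.4, giving T = 109.4 / 0.812 = 135 N.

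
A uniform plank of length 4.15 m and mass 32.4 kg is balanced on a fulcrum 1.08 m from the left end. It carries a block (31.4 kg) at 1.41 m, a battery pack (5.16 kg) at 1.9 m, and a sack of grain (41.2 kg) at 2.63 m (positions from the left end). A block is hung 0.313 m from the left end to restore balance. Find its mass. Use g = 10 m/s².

m ≈ 144 kg

Taking torques about the fulcrum (at 1.08 m from the left end):
Beam weight: 32.4 × 10 = 324 N down at 2.075 m → arm 0.995 m, τ = 324 × 0.995 = 322.4 N·m clockwise.
Block: 31.4 × 10 = 314 N down at 1.41 m → arm 0.33 m, τ = 314 × 0.33 = 103.6 N·m clockwise.
Battery pack: 5.16 × 10 = 51.6 N down at 1.9 m → arm 0.82 m, τ = 51.6 × 0.82 = 42.31 N·m clockwise.
Sack of grain: 41.2 × 10 = 412 N down at 2.63 m → arm 1.55 m, τ = 412 × 1.55 = 638.6 N·m clockwise.
Net moment of known loads = 1107 N·m clockwise.
An unknown mass m at 0.313 m has arm 0.767 m; its moment is m·g·0.767 counterclockwise.
For rotational equilibrium, m × 10 × 0.767 = 1107, so m = 1107 / (10 × 0.767) = 144 kg.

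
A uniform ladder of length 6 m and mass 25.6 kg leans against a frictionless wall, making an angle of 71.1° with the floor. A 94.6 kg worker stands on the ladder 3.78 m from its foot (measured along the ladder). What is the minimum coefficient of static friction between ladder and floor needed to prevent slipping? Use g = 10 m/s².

Sum moments about the foot of the ladder (the floor normal and friction both act there and drop out).
Ladder weight 25.6×10 = 256 N acts at 3 m along the ladder; its horizontal arm is 3·cos71.1° = 0.9718 m → τ = 248.8 N·m clockwise.
Worker: 94.6×10 = 946 N at 3.78 m → arm 1.224 m → τ = 1158 N·m clockwise.
Wall normal N acts horizontally at the top; its moment arm is the height L sinθ = 6·sin71.1° = 5.677 m, counterclockwise.
Balancing moments: N × 5.677 = 1407, giving N = 247.8 N.
ΣFx = 0 ⇒ f = N_wall = 247.8 N. ΣFy = 0 ⇒ N_floor = 1202 N.
μ_min = f / N_floor = 247.8 / 1202 = 0.206.

μ_min ≈ 0.206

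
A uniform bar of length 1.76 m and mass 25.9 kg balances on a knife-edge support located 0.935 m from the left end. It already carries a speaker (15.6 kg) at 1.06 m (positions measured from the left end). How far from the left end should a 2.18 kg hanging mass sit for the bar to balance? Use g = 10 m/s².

Choose the knife-edge support (at 0.935 m from the left end) as the axis so the support reaction has zero arm there.
Beam weight: 25.9 × 10 = 259 N down at 0.88 m → arm 0.055 m, τ = 259 × 0.055 = 14.24 N·m counterclockwise.
Speaker: 15.6 × 10 = 156 N down at 1.06 m → arm 0.125 m, τ = 156 × 0.125 = 19.5 N·m clockwise.
Net moment of existing loads = 5.26 N·m clockwise.
The hanging mass weighs 2.18 × 10 = 21.8 N and must supply an equal counterclockwise moment, so its lever arm about the knife-edge support is 5.26 / 21.8 = 0.241 m.
That puts it at 0.935 − 0.241 = 0.694 m from the left end.

x ≈ 0.694 m from the left end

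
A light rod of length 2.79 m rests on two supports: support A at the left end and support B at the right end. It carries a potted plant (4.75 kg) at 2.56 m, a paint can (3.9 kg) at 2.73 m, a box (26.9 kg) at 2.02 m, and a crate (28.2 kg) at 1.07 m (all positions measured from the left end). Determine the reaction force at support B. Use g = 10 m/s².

R_B ≈ 385 N

Sum moments about support A (its reaction then has zero moment arm).
Potted plant: 4.75 × 10 = 47.5 N down at 2.56 m → arm 2.56 m, τ = 47.5 × 2.56 = 121.6 N·m clockwise.
Paint can: 3.9 × 10 = 39 N down at 2.73 m → arm 2.73 m, τ = 39 × 2.73 = 106.5 N·m clockwise.
Box: 26.9 × 10 = 269 N down at 2.02 m → arm 2.02 m, τ = 269 × 2.02 = 543.4 N·m clockwise.
Crate: 28.2 × 10 = 282 N down at 1.07 m → arm 1.07 m, τ = 282 × 1.07 = 301.7 N·m clockwise.
Net load moment about support A = 1073 N·m clockwise.
Reaction R at support B is upward at 2.79 m, arm 2.79 m → moment R × 2.79 counterclockwise.
For rotational equilibrium, R × 2.79 = 1073, so R = 385 N.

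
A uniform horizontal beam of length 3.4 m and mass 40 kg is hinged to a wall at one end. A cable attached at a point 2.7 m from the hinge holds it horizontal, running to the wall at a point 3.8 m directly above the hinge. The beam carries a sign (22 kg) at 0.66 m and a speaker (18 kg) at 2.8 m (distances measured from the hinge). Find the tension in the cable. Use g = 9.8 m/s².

Choose the hinge as the axis so the unknown hinge reaction has zero arm there.
Beam weight: 40 × 9.8 = 392 N down at 1.7 m → arm 1.7 m, τ = 392 × 1.7 = 666.4 N·m clockwise.
Sign: 22 × 9.8 = 215.6 N down at 0.66 m → arm 0.66 m, τ = 215.6 × 0.66 = 142.3 N·m clockwise.
Speaker: 18 × 9.8 = 176.4 N down at 2.8 m → arm 2.8 m, τ = 176.4 × 2.8 = 493.9 N·m clockwise.
Total clockwise load moment = 1303 N·m.
The cable tension T acts at 2.7 m; only its component perpendicular to the beam, T sinθ, produces torque. sinθ = h/√(h²+d²) = 3.8/√(3.8²+2.7²) = 0.8152.
Στ = 0 ⇒ T × 2.7 × 0.8152 = 1303 ⇒ T = 1303 / 2.201 = 592 N.

T ≈ 592 N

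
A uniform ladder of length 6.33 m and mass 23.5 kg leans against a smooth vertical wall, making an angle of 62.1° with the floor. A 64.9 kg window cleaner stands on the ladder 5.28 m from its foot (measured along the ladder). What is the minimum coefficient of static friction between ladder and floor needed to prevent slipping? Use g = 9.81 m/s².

μ_min ≈ 0.395

Take moments about the foot of the ladder.
Ladder weight 23.5×9.81 = 230.5 N acts at 3.165 m along the ladder; its horizontal arm is 3.165·cos62.1° = 1.481 m → τ = 341.4 N·m clockwise.
Window cleaner: 64.9×9.81 = 636.7 N at 5.28 m → arm 2.471 m → τ = 1573 N·m clockwise.
Wall normal N acts horizontally at the top; its moment arm is the height L sinθ = 6.33·sin62.1° = 5.594 m, counterclockwise.
Στ = 0 ⇒ N × 5.594 = 1914 ⇒ N = 342.2 N.
ΣFx = 0 ⇒ f = N_wall = 342.2 N. ΣFy = 0 ⇒ N_floor = 867.2 N.
μ_min = f / N_floor = 342.2 / 867.2 = 0.395.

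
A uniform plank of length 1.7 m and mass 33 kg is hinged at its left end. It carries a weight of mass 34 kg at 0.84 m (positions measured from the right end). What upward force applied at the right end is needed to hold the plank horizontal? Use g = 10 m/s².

Taking torques about the left end:
Beam weight: 33 × 10 = 330 N down at 0.85 m → arm 0.85 m, τ = 330 × 0.85 = 280.5 N·m clockwise.
Weight: 34 × 10 = 340 N down at 0.84 m → arm 0.86 m, τ = 340 × 0.86 = 292.4 N·m clockwise.
Net moment of the loads = 572.9 N·m clockwise.
The upward force F acts at the right end, arm 1.7 m, giving F × 1.7 counterclockwise.
Balancing moments: F × 1.7 = 572.9, giving F = 572.9 / 1.7 = 337 N.

F ≈ 337 N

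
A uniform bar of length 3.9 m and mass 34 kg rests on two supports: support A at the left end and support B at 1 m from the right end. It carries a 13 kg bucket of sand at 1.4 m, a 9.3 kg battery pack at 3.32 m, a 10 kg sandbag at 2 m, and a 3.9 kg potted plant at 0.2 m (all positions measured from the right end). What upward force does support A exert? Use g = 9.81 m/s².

R_A ≈ 223 N

Taking torques about support B:
Beam weight: 34 × 9.81 = 333.5 N down at 1.95 m → arm 0.95 m, τ = 333.5 × 0.95 = 316.8 N·m counterclockwise.
Bucket of sand: 13 × 9.81 = 127.5 N down at 1.4 m → arm 0.4 m, τ = 127.5 × 0.4 = 51 N·m counterclockwise.
Battery pack: 9.3 × 9.81 = 91.23 N down at 3.32 m → arm 2.32 m, τ = 91.23 × 2.32 = 211.7 N·m counterclockwise.
Sandbag: 10 × 9.81 = 98.1 N down at 2 m → arm 1 m, τ = 98.1 × 1 = 98.1 N·m counterclockwise.
Potted plant: 3.9 × 9.81 = 38.26 N down at 0.2 m → arm 0.8 m, τ = 38.26 × 0.8 = 30.61 N·m clockwise.
Net load moment about support B = 647 N·m counterclockwise.
Reaction R at support A is upward at 3.9 m, arm 2.9 m → moment R × 2.9 clockwise.
For rotational equilibrium, R × 2.9 = 647, so R = 223 N.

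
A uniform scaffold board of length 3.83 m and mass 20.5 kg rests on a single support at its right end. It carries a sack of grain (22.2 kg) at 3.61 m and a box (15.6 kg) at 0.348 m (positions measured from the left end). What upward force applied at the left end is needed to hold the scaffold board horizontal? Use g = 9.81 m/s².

Choose the right end as the axis so the unknown pivot reaction has zero arm there.
Beam weight: 20.5 × 9.81 = 201.1 N down at 1.915 m → arm 1.915 m, τ = 201.1 × 1.915 = 385.1 N·m counterclockwise.
Sack of grain: 22.2 × 9.81 = 217.8 N down at 3.61 m → arm 0.22 m, τ = 217.8 × 0.22 = 47.92 N·m counterclockwise.
Box: 15.6 × 9.81 = 153 N down at 0.348 m → arm 3.482 m, τ = 153 × 3.482 = 532.7 N·m counterclockwise.
Net moment of the loads = 965.7 N·m counterclockwise.
The upward force F acts at the left end, arm 3.83 m, giving F × 3.83 clockwise.
For rotational equilibrium, F × 3.83 = 965.7, so F = 965.7 / 3.83 = 252 N.

F ≈ 252 N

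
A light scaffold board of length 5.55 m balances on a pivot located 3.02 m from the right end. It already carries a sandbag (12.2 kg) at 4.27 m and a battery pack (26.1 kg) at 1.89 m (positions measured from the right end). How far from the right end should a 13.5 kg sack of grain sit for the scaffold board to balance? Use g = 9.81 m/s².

Sum moments about the pivot (at 3.02 m from the right end) (the support reaction has zero arm there).
Sandbag: 12.2 × 9.81 = 119.7 N down at 4.27 m → arm 1.25 m, τ = 119.7 × 1.25 = 149.6 N·m counterclockwise.
Battery pack: 26.1 × 9.81 = 256 N down at 1.89 m → arm 1.13 m, τ = 256 × 1.13 = 289.3 N·m clockwise.
Net moment of existing loads = 139.7 N·m clockwise.
The sack of grain weighs 13.5 × 9.81 = 132.4 N and must supply an equal counterclockwise moment, so its lever arm about the pivot is 139.7 / 132.4 = 1.06 m.
That puts it at 3.02 + 1.06 = 4.08 m from the right end.

x ≈ 4.08 m from the right end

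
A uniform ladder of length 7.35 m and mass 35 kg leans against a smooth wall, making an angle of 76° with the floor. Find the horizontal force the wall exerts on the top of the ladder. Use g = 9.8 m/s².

About the foot of the ladder:
Ladder weight 35×9.8 = 343 N acts at 3.675 m along the ladder; its horizontal arm is 3.675·cos76° = 0.8891 m → τ = 305 N·m clockwise.
Wall normal N acts horizontally at the top; its moment arm is the height L sinθ = 7.35·sin76° = 7.132 m, counterclockwise.
Στ = 0 ⇒ N × 7.132 = 305 ⇒ N = 42.8 N.

N_wall ≈ 42.8 N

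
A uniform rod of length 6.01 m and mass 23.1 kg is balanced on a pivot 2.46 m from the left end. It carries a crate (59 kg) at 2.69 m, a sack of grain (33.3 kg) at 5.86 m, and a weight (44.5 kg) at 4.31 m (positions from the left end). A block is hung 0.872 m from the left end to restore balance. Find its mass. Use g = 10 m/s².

m ≈ 140 kg

Choose the pivot (at 2.46 m from the left end) as the axis so the support reaction has zero arm there.
Beam weight: 23.1 × 10 = 231 N down at 3.005 m → arm 0.545 m, τ = 231 × 0.545 = 125.9 N·m clockwise.
Crate: 59 × 10 = 590 N down at 2.69 m → arm 0.23 m, τ = 590 × 0.23 = 135.7 N·m clockwise.
Sack of grain: 33.3 × 10 = 333 N down at 5.86 m → arm 3.4 m, τ = 333 × 3.4 = 1132 N·m clockwise.
Weight: 44.5 × 10 = 445 N down at 4.31 m → arm 1.85 m, τ = 445 × 1.85 = 823.2 N·m clockwise.
Net moment of known loads = 2217 N·m clockwise.
An unknown mass m at 0.872 m has arm 1.588 m; its moment is m·g·1.588 counterclockwise.
Στ = 0 ⇒ m × 10 × 1.588 = 2217 ⇒ m = 2217 / (10 × 1.588) = 140 kg.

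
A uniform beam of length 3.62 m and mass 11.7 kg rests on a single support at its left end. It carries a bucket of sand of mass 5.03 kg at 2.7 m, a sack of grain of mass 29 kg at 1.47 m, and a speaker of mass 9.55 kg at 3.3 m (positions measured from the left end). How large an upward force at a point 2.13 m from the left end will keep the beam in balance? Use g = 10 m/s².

Choose the left end as the axis so the unknown pivot reaction has zero arm there.
Beam weight: 11.7 × 10 = 117 N down at 1.81 m → arm 1.81 m, τ = 117 × 1.81 = 211.8 N·m clockwise.
Bucket of sand: 5.03 × 10 = 50.3 N down at 2.7 m → arm 2.7 m, τ = 50.3 × 2.7 = 135.8 N·m clockwise.
Sack of grain: 29 × 10 = 290 N down at 1.47 m → arm 1.47 m, τ = 290 × 1.47 = 426.3 N·m clockwise.
Speaker: 9.55 × 10 = 95.5 N down at 3.3 m → arm 3.3 m, τ = 95.5 × 3.3 = 315.1 N·m clockwise.
Net moment of the loads = 1089 N·m clockwise.
The upward force F acts at a point 2.13 m from the left end, arm 2.13 m, giving F × 2.13 counterclockwise.
Setting net torque to zero: F × 2.13 = 1089 → F = 1089 / 2.13 = 511 N.

F ≈ 511 N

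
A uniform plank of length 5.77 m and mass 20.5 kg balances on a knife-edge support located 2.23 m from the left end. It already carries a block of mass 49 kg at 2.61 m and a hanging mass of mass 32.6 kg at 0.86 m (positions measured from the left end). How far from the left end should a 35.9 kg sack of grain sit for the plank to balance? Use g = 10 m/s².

Choose the knife-edge support (at 2.23 m from the left end) as the axis so the support reaction has zero arm there.
Beam weight: 20.5 × 10 = 205 N down at 2.885 m → arm 0.655 m, τ = 205 × 0.655 = 134.3 N·m clockwise.
Block: 49 × 10 = 490 N down at 2.61 m → arm 0.38 m, τ = 490 × 0.38 = 186.2 N·m clockwise.
Hanging mass: 32.6 × 10 = 326 N down at 0.86 m → arm 1.37 m, τ = 326 × 1.37 = 446.6 N·m counterclockwise.
Net moment of existing loads = 126.1 N·m counterclockwise.
The sack of grain weighs 35.9 × 10 = 359 N and must supply an equal clockwise moment, so its lever arm about the knife-edge support is 126.1 / 359 = 0.351 m.
That puts it at 2.23 + 0.351 = 2.58 m from the left end.

x ≈ 2.58 m from the left end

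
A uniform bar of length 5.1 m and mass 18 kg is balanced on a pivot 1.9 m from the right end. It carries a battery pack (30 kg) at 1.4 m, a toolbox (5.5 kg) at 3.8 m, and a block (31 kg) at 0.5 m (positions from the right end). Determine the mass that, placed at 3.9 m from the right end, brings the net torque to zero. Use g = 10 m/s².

m ≈ 18.1 kg

Sum moments about the pivot (at 1.9 m from the right end) (the support reaction has zero arm there).
Beam weight: 18 × 10 = 180 N down at 2.55 m → arm 0.65 m, τ = 180 × 0.65 = 117 N·m counterclockwise.
Battery pack: 30 × 10 = 300 N down at 1.4 m → arm 0.5 m, τ = 300 × 0.5 = 150 N·m clockwise.
Toolbox: 5.5 × 10 = 55 N down at 3.8 m → arm 1.9 m, τ = 55 × 1.9 = 104.5 N·m counterclockwise.
Block: 31 × 10 = 310 N down at 0.5 m → arm 1.4 m, τ = 310 × 1.4 = 434 N·m clockwise.
Net moment of known loads = 362.5 N·m clockwise.
An unknown mass m at 3.9 m has arm 2 m; its moment is m·g·2 counterclockwise.
Balancing moments: m × 10 × 2 = 362.5, giving m = 362.5 / (10 × 2) = 18.1 kg.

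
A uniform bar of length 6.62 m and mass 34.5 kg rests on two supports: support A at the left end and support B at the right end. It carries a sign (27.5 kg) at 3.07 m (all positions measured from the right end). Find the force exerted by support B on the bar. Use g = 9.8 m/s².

R_B ≈ 314 N

Choose support A as the axis so its reaction then has zero moment arm.
Beam weight: 34.5 × 9.8 = 338.1 N down at 3.31 m → arm 3.31 m, τ = 338.1 × 3.31 = 1119 N·m clockwise.
Sign: 27.5 × 9.8 = 269.5 N down at 3.07 m → arm 3.55 m, τ = 269.5 × 3.55 = 956.7 N·m clockwise.
Net load moment about support A = 2076 N·m clockwise.
Reaction R at support B is upward at 0 m, arm 6.62 m → moment R × 6.62 counterclockwise.
Setting net torque to zero: R × 6.62 = 2076 → R = 314 N.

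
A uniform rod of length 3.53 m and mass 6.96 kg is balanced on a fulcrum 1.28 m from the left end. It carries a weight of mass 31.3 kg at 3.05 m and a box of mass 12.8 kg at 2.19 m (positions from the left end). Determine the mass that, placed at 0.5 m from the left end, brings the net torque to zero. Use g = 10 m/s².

m ≈ 90.3 kg

Choose the fulcrum (at 1.28 m from the left end) as the axis so the support reaction has zero arm there.
Beam weight: 6.96 × 10 = 69.6 N down at 1.765 m → arm 0.485 m, τ = 69.6 × 0.485 = 33.76 N·m clockwise.
Weight: 31.3 × 10 = 313 N down at 3.05 m → arm 1.77 m, τ = 313 × 1.77 = 554 N·m clockwise.
Box: 12.8 × 10 = 128 N down at 2.19 m → arm 0.91 m, τ = 128 × 0.91 = 116.5 N·m clockwise.
Net moment of known loads = 704.3 N·m clockwise.
An unknown mass m at 0.5 m has arm 0.78 m; its moment is m·g·0.78 counterclockwise.
Balancing moments: m × 10 × 0.78 = 704.3, giving m = 704.3 / (10 × 0.78) = 90.3 kg.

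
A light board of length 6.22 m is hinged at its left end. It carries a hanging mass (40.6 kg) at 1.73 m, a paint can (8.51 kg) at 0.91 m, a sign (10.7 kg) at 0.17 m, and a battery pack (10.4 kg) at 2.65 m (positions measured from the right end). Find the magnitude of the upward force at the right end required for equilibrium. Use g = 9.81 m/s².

F ≈ 519 N

Choose the left end as the axis so the unknown pivot reaction has zero arm there.
Hanging mass: 40.6 × 9.81 = 398.3 N down at 1.73 m → arm 4.49 m, τ = 398.3 × 4.49 = 1788 N·m clockwise.
Paint can: 8.51 × 9.81 = 83.48 N down at 0.91 m → arm 5.31 m, τ = 83.48 × 5.31 = 443.3 N·m clockwise.
Sign: 10.7 × 9.81 = 105 N down at 0.17 m → arm 6.05 m, τ = 105 × 6.05 = 635.2 N·m clockwise.
Battery pack: 10.4 × 9.81 = 102 N down at 2.65 m → arm 3.57 m, τ = 102 × 3.57 = 364.1 N·m clockwise.
Net moment of the loads = 3231 N·m clockwise.
The upward force F acts at the right end, arm 6.22 m, giving F × 6.22 counterclockwise.
For rotational equilibrium, F × 6.22 = 3231, so F = 3231 / 6.22 = 519 N.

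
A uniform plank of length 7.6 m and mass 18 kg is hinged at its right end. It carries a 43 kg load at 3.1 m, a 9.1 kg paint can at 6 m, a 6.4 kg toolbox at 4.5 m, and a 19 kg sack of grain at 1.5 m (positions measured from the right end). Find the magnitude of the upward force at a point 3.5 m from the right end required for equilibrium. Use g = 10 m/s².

F ≈ 896 N

About the right end:
Beam weight: 18 × 10 = 180 N down at 3.8 m → arm 3.8 m, τ = 180 × 3.8 = 684 N·m counterclockwise.
Load: 43 × 10 = 430 N down at 3.1 m → arm 3.1 m, τ = 430 × 3.1 = 1333 N·m counterclockwise.
Paint can: 9.1 × 10 = 91 N down at 6 m → arm 6 m, τ = 91 × 6 = 546 N·m counterclockwise.
Toolbox: 6.4 × 10 = 64 N down at 4.5 m → arm 4.5 m, τ = 64 × 4.5 = 288 N·m counterclockwise.
Sack of grain: 19 × 10 = 190 N down at 1.5 m → arm 1.5 m, τ = 190 × 1.5 = 285 N·m counterclockwise.
Net moment of the loads = 3136 N·m counterclockwise.
The upward force F acts at a point 3.5 m from the right end, arm 3.5 m, giving F × 3.5 clockwise.
Στ = 0 ⇒ F × 3.5 = 3136 ⇒ F = 3136 / 3.5 = 896 N.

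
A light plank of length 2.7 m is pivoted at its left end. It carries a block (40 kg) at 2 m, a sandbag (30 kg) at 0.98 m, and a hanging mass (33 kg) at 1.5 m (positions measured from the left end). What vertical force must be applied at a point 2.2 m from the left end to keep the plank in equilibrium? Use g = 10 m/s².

About the left end:
Block: 40 × 10 = 400 N down at 2 m → arm 2 m, τ = 400 × 2 = 800 N·m clockwise.
Sandbag: 30 × 10 = 300 N down at 0.98 m → arm 0.98 m, τ = 300 × 0.98 = 294 N·m clockwise.
Hanging mass: 33 × 10 = 330 N down at 1.5 m → arm 1.5 m, τ = 330 × 1.5 = 495 N·m clockwise.
Net moment of the loads = 1589 N·m clockwise.
The upward force F acts at a point 2.2 m from the left end, arm 2.2 m, giving F × 2.2 counterclockwise.
Balancing moments: F × 2.2 = 1589, giving F = 1589 / 2.2 = 722 N.

F ≈ 722 N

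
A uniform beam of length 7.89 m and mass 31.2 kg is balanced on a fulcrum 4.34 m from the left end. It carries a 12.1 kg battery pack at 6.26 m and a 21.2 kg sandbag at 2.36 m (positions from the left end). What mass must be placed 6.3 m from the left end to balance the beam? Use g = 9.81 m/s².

m ≈ 15.9 kg

Taking torques about the fulcrum (at 4.34 m from the left end):
Beam weight: 31.2 × 9.81 = 306.1 N down at 3.945 m → arm 0.395 m, τ = 306.1 × 0.395 = 120.9 N·m counterclockwise.
Battery pack: 12.1 × 9.81 = 118.7 N down at 6.26 m → arm 1.92 m, τ = 118.7 × 1.92 = 227.9 N·m clockwise.
Sandbag: 21.2 × 9.81 = 208 N down at 2.36 m → arm 1.98 m, τ = 208 × 1.98 = 411.8 N·m counterclockwise.
Net moment of known loads = 304.8 N·m counterclockwise.
An unknown mass m at 6.3 m has arm 1.96 m; its moment is m·g·1.96 clockwise.
Στ = 0 ⇒ m × 9.81 × 1.96 = 304.8 ⇒ m = 304.8 / (9.81 × 1.96) = 15.9 kg.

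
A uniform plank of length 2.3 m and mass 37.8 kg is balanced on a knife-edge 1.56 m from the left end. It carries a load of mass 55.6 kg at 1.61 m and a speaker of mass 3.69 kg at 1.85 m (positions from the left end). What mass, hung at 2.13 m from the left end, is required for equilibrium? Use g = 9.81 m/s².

Choose the knife-edge (at 1.56 m from the left end) as the axis so the support reaction has zero arm there.
Beam weight: 37.8 × 9.81 = 370.8 N down at 1.15 m → arm 0.41 m, τ = 370.8 × 0.41 = 152 N·m counterclockwise.
Load: 55.6 × 9.81 = 545.4 N down at 1.61 m → arm 0.05 m, τ = 545.4 × 0.05 = 27.27 N·m clockwise.
Speaker: 3.69 × 9.81 = 36.2 N down at 1.85 m → arm 0.29 m, τ = 36.2 × 0.29 = 10.5 N·m clockwise.
Net moment of known loads = 114.2 N·m counterclockwise.
An unknown mass m at 2.13 m has arm 0.57 m; its moment is m·g·0.57 clockwise.
Balancing moments: m × 9.81 × 0.57 = 114.2, giving m = 114.2 / (9.81 × 0.57) = 20.4 kg.

m ≈ 20.4 kg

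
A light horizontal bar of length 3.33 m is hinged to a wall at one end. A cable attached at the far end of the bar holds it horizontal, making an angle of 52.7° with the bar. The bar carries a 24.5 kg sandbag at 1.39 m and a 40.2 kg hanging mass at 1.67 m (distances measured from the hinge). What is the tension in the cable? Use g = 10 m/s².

Taking torques about the hinge:
Sandbag: 24.5 × 10 = 245 N down at 1.39 m → arm 1.39 m, τ = 245 × 1.39 = 340.5 N·m clockwise.
Hanging mass: 40.2 × 10 = 402 N down at 1.67 m → arm 1.67 m, τ = 402 × 1.67 = 671.3 N·m clockwise.
Total clockwise load moment = 1012 N·m.
The cable tension T acts at 3.33 m; only its component perpendicular to the bar, T sinθ, produces torque. sin 52.7° = 0.7955.
Setting net torque to zero: T × 3.33 × 0.7955 = 1012 → T = 1012 / 2.649 = 382 N.

T ≈ 382 N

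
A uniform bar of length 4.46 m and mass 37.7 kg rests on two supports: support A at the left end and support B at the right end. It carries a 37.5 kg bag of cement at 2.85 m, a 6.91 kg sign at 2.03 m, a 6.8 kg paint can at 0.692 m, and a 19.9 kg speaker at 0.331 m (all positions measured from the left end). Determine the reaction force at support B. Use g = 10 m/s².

R_B ≈ 485 N

Take moments about support A.
Beam weight: 37.7 × 10 = 377 N down at 2.23 m → arm 2.23 m, τ = 377 × 2.23 = 840.7 N·m clockwise.
Bag of cement: 37.5 × 10 = 375 N down at 2.85 m → arm 2.85 m, τ = 375 × 2.85 = 1069 N·m clockwise.
Sign: 6.91 × 10 = 69.1 N down at 2.03 m → arm 2.03 m, τ = 69.1 × 2.03 = 140.3 N·m clockwise.
Paint can: 6.8 × 10 = 68 N down at 0.692 m → arm 0.692 m, τ = 68 × 0.692 = 47.06 N·m clockwise.
Speaker: 19.9 × 10 = 199 N down at 0.331 m → arm 0.331 m, τ = 199 × 0.331 = 65.87 N·m clockwise.
Net load moment about support A = 2163 N·m clockwise.
Reaction R at support B is upward at 4.46 m, arm 4.46 m → moment R × 4.46 counterclockwise.
Balancing moments: R × 4.46 = 2163, giving R = 485 N.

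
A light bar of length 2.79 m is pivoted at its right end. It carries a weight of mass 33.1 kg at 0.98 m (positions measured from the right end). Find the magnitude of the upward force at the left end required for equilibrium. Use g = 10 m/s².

Sum moments about the right end (the unknown pivot reaction has zero arm there).
Weight: 33.1 × 10 = 331 N down at 0.98 m → arm 0.98 m, τ = 331 × 0.98 = 324.4 N·m counterclockwise.
Net moment of the loads = 324.4 N·m counterclockwise.
The upward force F acts at the left end, arm 2.79 m, giving F × 2.79 clockwise.
Balancing moments: F × 2.79 = 324.4, giving F = 324.4 / 2.79 = 116 N.

F ≈ 116 N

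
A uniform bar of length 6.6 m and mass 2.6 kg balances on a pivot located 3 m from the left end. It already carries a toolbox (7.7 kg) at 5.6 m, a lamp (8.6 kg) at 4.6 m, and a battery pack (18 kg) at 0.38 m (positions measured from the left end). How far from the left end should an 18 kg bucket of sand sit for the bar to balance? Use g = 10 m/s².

x ≈ 3.7 m from the left end

Take moments about the pivot (at 3 m from the left end).
Beam weight: 2.6 × 10 = 26 N down at 3.3 m → arm 0.3 m, τ = 26 × 0.3 = 7.8 N·m clockwise.
Toolbox: 7.7 × 10 = 77 N down at 5.6 m → arm 2.6 m, τ = 77 × 2.6 = 200.2 N·m clockwise.
Lamp: 8.6 × 10 = 86 N down at 4.6 m → arm 1.6 m, τ = 86 × 1.6 = 137.6 N·m clockwise.
Battery pack: 18 × 10 = 180 N down at 0.38 m → arm 2.62 m, τ = 180 × 2.62 = 471.6 N·m counterclockwise.
Net moment of existing loads = 126 N·m counterclockwise.
The bucket of sand weighs 18 × 10 = 180 N and must supply an equal clockwise moment, so its lever arm about the pivot is 126 / 180 = 0.7 m.
That puts it at 3 + 0.7 = 3.7 m from the left end.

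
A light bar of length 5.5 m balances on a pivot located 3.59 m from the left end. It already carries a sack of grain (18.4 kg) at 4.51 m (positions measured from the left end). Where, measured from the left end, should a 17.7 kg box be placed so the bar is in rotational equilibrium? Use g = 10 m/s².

Sum moments about the pivot (at 3.59 m from the left end) (the support reaction has zero arm there).
Sack of grain: 18.4 × 10 = 184 N down at 4.51 m → arm 0.92 m, τ = 184 × 0.92 = 169.3 N·m clockwise.
Net moment of existing loads = 169.3 N·m clockwise.
The box weighs 17.7 × 10 = 177 N and must supply an equal counterclockwise moment, so its lever arm about the pivot is 169.3 / 177 = 0.956 m.
That puts it at 3.59 − 0.956 = 2.63 m from the left end.

x ≈ 2.63 m from the left end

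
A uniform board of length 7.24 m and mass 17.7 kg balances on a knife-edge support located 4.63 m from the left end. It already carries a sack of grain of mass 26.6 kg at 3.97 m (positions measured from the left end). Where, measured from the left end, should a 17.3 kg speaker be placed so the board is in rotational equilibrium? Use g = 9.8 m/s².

About the knife-edge support (at 4.63 m from the left end):
Beam weight: 17.7 × 9.8 = 173.5 N down at 3.62 m → arm 1.01 m, τ = 173.5 × 1.01 = 175.2 N·m counterclockwise.
Sack of grain: 26.6 × 9.8 = 260.7 N down at 3.97 m → arm 0.66 m, τ = 260.7 × 0.66 = 172.1 N·m counterclockwise.
Net moment of existing loads = 347.3 N·m counterclockwise.
The speaker weighs 17.3 × 9.8 = 169.5 N and must supply an equal clockwise moment, so its lever arm about the knife-edge support is 347.3 / 169.5 = 2.05 m.
That puts it at 4.63 + 2.05 = 6.68 m from the left end.

x ≈ 6.68 m from the left end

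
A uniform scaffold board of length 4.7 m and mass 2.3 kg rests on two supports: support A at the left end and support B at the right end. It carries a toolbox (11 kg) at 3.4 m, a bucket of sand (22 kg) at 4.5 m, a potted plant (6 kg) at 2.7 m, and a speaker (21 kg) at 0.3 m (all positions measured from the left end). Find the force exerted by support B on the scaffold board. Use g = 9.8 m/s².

Choose support A as the axis so its reaction then has zero moment arm.
Beam weight: 2.3 × 9.8 = 22.54 N down at 2.35 m → arm 2.35 m, τ = 22.54 × 2.35 = 52.97 N·m clockwise.
Toolbox: 11 × 9.8 = 107.8 N down at 3.4 m → arm 3.4 m, τ = 107.8 × 3.4 = 366.5 N·m clockwise.
Bucket of sand: 22 × 9.8 = 215.6 N down at 4.5 m → arm 4.5 m, τ = 215.6 × 4.5 = 970.2 N·m clockwise.
Potted plant: 6 × 9.8 = 58.8 N down at 2.7 m → arm 2.7 m, τ = 58.8 × 2.7 = 158.8 N·m clockwise.
Speaker: 21 × 9.8 = 205.8 N down at 0.3 m → arm 0.3 m, τ = 205.8 × 0.3 = 61.74 N·m clockwise.
Net load moment about support A = 1610 N·m clockwise.
Reaction R at support B is upward at 4.7 m, arm 4.7 m → moment R × 4.7 counterclockwise.
For rotational equilibrium, R × 4.7 = 1610, so R = 343 N.

R_B ≈ 343 N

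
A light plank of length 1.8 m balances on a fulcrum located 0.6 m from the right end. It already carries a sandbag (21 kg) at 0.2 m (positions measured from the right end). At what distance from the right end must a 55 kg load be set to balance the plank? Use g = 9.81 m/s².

x ≈ 0.753 m from the right end

Choose the fulcrum (at 0.6 m from the right end) as the axis so the support reaction has zero arm there.
Sandbag: 21 × 9.81 = 206 N down at 0.2 m → arm 0.4 m, τ = 206 × 0.4 = 82.4 N·m clockwise.
Net moment of existing loads = 82.4 N·m clockwise.
The load weighs 55 × 9.81 = 539.6 N and must supply an equal counterclockwise moment, so its lever arm about the fulcrum is 82.4 / 539.6 = 0.153 m.
That puts it at 0.6 + 0.153 = 0.753 m from the right end.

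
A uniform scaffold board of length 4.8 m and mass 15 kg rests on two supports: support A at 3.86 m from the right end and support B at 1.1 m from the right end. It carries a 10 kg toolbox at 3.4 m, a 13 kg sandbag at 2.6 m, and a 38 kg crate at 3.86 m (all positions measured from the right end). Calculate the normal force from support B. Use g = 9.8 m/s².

R_B ≈ 152 N

Taking torques about support A:
Beam weight: 15 × 9.8 = 147 N down at 2.4 m → arm 1.46 m, τ = 147 × 1.46 = 214.6 N·m clockwise.
Toolbox: 10 × 9.8 = 98 N down at 3.4 m → arm 0.46 m, τ = 98 × 0.46 = 45.08 N·m clockwise.
Sandbag: 13 × 9.8 = 127.4 N down at 2.6 m → arm 1.26 m, τ = 127.4 × 1.26 = 160.5 N·m clockwise.
Crate: acts at the support A, moment arm 0 → no torque.
Net load moment about support A = 420.2 N·m clockwise.
Reaction R at support B is upward at 1.1 m, arm 2.76 m → moment R × 2.76 counterclockwise.
For rotational equilibrium, R × 2.76 = 420.2, so R = 152 N.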